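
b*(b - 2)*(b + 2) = b^3 - 4*b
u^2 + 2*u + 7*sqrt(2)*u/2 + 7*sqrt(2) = (u + 2)*(u + 7*sqrt(2)/2)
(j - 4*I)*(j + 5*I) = j^2 + I*j + 20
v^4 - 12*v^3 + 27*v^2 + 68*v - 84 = (v - 7)*(v - 6)*(v - 1)*(v + 2)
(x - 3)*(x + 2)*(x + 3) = x^3 + 2*x^2 - 9*x - 18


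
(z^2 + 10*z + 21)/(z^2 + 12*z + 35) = (z + 3)/(z + 5)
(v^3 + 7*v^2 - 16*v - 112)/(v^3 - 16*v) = (v + 7)/v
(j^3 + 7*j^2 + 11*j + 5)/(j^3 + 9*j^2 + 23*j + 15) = (j + 1)/(j + 3)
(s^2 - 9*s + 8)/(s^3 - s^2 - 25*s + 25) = (s - 8)/(s^2 - 25)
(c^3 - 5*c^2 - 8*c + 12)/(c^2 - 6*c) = c + 1 - 2/c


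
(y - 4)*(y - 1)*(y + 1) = y^3 - 4*y^2 - y + 4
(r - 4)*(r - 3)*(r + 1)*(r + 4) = r^4 - 2*r^3 - 19*r^2 + 32*r + 48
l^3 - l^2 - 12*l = l*(l - 4)*(l + 3)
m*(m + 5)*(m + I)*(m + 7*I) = m^4 + 5*m^3 + 8*I*m^3 - 7*m^2 + 40*I*m^2 - 35*m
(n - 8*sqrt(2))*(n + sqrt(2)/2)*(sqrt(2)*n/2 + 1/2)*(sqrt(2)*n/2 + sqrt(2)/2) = n^4/2 - 7*sqrt(2)*n^3/2 + n^3/2 - 31*n^2/4 - 7*sqrt(2)*n^2/2 - 31*n/4 - 2*sqrt(2)*n - 2*sqrt(2)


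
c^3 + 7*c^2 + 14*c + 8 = (c + 1)*(c + 2)*(c + 4)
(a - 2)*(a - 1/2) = a^2 - 5*a/2 + 1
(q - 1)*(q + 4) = q^2 + 3*q - 4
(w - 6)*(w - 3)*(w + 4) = w^3 - 5*w^2 - 18*w + 72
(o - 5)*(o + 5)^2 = o^3 + 5*o^2 - 25*o - 125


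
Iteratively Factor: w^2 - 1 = (w - 1)*(w + 1)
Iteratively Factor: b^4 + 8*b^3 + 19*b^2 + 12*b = (b + 1)*(b^3 + 7*b^2 + 12*b) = (b + 1)*(b + 3)*(b^2 + 4*b) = b*(b + 1)*(b + 3)*(b + 4)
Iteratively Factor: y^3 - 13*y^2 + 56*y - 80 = (y - 5)*(y^2 - 8*y + 16) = (y - 5)*(y - 4)*(y - 4)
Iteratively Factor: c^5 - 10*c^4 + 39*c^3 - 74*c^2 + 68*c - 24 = (c - 3)*(c^4 - 7*c^3 + 18*c^2 - 20*c + 8) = (c - 3)*(c - 2)*(c^3 - 5*c^2 + 8*c - 4) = (c - 3)*(c - 2)^2*(c^2 - 3*c + 2) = (c - 3)*(c - 2)^2*(c - 1)*(c - 2)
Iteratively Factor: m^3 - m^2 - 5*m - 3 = (m + 1)*(m^2 - 2*m - 3) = (m - 3)*(m + 1)*(m + 1)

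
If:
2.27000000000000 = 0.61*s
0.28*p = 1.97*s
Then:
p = 26.18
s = 3.72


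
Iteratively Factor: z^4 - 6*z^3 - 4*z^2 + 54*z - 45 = (z - 3)*(z^3 - 3*z^2 - 13*z + 15) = (z - 3)*(z - 1)*(z^2 - 2*z - 15) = (z - 5)*(z - 3)*(z - 1)*(z + 3)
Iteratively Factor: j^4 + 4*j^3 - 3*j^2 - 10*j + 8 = (j - 1)*(j^3 + 5*j^2 + 2*j - 8) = (j - 1)^2*(j^2 + 6*j + 8) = (j - 1)^2*(j + 2)*(j + 4)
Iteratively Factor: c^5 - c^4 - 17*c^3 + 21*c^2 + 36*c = (c - 3)*(c^4 + 2*c^3 - 11*c^2 - 12*c) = (c - 3)^2*(c^3 + 5*c^2 + 4*c) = (c - 3)^2*(c + 4)*(c^2 + c) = (c - 3)^2*(c + 1)*(c + 4)*(c)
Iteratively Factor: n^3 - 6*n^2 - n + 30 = (n - 5)*(n^2 - n - 6) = (n - 5)*(n + 2)*(n - 3)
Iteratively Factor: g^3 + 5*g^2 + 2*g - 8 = (g + 4)*(g^2 + g - 2) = (g - 1)*(g + 4)*(g + 2)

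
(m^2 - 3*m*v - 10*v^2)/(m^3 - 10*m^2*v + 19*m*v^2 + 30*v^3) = (-m - 2*v)/(-m^2 + 5*m*v + 6*v^2)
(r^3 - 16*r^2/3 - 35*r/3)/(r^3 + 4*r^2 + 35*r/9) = 3*(r - 7)/(3*r + 7)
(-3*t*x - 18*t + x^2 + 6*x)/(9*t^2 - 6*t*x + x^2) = (x + 6)/(-3*t + x)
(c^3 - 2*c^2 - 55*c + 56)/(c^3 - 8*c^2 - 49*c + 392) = (c - 1)/(c - 7)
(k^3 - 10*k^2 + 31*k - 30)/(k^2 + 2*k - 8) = (k^2 - 8*k + 15)/(k + 4)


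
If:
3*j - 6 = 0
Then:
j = 2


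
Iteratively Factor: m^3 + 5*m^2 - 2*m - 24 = (m + 4)*(m^2 + m - 6) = (m - 2)*(m + 4)*(m + 3)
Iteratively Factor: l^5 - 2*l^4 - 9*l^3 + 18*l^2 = (l)*(l^4 - 2*l^3 - 9*l^2 + 18*l) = l*(l + 3)*(l^3 - 5*l^2 + 6*l) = l*(l - 2)*(l + 3)*(l^2 - 3*l) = l^2*(l - 2)*(l + 3)*(l - 3)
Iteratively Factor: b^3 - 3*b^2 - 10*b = (b + 2)*(b^2 - 5*b) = (b - 5)*(b + 2)*(b)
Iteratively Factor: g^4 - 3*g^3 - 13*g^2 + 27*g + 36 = (g + 1)*(g^3 - 4*g^2 - 9*g + 36) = (g + 1)*(g + 3)*(g^2 - 7*g + 12) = (g - 3)*(g + 1)*(g + 3)*(g - 4)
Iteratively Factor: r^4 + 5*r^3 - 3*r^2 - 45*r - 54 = (r - 3)*(r^3 + 8*r^2 + 21*r + 18) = (r - 3)*(r + 2)*(r^2 + 6*r + 9) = (r - 3)*(r + 2)*(r + 3)*(r + 3)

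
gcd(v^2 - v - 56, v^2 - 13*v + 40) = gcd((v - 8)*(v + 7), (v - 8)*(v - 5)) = v - 8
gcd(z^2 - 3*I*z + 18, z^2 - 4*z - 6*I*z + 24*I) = z - 6*I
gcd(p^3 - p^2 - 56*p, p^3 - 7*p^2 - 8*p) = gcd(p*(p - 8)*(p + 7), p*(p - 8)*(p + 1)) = p^2 - 8*p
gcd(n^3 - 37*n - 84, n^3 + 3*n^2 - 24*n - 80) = n + 4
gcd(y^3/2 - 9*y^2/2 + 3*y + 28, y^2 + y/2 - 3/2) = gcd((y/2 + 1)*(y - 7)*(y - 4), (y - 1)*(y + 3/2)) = 1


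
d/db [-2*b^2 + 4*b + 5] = 4 - 4*b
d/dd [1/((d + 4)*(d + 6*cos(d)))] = (-d + (d + 4)*(6*sin(d) - 1) - 6*cos(d))/((d + 4)^2*(d + 6*cos(d))^2)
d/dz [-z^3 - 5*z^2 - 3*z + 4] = -3*z^2 - 10*z - 3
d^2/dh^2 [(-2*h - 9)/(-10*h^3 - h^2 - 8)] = 2*(4*h^2*(2*h + 9)*(15*h + 1)^2 - (60*h^2 + 4*h + (2*h + 9)*(30*h + 1))*(10*h^3 + h^2 + 8))/(10*h^3 + h^2 + 8)^3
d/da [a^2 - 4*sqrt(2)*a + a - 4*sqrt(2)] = 2*a - 4*sqrt(2) + 1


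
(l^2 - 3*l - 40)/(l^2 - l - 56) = (l + 5)/(l + 7)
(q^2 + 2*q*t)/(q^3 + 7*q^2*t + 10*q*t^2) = 1/(q + 5*t)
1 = 1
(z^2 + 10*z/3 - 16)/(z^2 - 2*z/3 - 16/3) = (z + 6)/(z + 2)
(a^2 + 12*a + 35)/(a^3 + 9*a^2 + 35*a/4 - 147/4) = 4*(a + 5)/(4*a^2 + 8*a - 21)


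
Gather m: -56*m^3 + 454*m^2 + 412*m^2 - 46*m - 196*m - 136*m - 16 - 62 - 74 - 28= -56*m^3 + 866*m^2 - 378*m - 180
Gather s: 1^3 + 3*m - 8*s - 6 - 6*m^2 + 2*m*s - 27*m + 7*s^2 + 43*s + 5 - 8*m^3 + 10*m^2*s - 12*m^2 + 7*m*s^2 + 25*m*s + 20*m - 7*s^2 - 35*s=-8*m^3 - 18*m^2 + 7*m*s^2 - 4*m + s*(10*m^2 + 27*m)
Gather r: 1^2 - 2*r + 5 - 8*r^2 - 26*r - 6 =-8*r^2 - 28*r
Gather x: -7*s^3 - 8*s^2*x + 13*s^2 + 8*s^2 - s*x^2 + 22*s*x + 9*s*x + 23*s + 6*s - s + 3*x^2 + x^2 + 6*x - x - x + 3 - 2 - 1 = -7*s^3 + 21*s^2 + 28*s + x^2*(4 - s) + x*(-8*s^2 + 31*s + 4)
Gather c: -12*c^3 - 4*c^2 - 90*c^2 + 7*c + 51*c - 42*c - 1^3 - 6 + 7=-12*c^3 - 94*c^2 + 16*c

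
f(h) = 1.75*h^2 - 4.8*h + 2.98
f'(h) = 3.5*h - 4.8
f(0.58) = 0.78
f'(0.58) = -2.77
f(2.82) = 3.36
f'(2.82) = 5.07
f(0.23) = 1.97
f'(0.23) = -4.00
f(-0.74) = 7.49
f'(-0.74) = -7.39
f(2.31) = 1.23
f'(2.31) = 3.28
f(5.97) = 36.70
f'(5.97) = 16.10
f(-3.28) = 37.55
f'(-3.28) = -16.28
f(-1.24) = 11.62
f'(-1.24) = -9.14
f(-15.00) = 468.73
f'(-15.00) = -57.30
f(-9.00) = 187.93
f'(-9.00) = -36.30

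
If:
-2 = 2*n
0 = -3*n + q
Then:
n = -1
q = -3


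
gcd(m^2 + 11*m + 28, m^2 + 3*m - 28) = m + 7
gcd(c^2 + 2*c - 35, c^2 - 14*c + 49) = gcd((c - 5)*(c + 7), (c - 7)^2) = 1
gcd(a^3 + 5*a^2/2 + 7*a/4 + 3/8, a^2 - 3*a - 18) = 1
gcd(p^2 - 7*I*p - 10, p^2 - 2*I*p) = p - 2*I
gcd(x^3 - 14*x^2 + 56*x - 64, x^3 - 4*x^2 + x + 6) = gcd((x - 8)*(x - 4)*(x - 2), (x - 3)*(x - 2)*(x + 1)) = x - 2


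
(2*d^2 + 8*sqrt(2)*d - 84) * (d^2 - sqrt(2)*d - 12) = 2*d^4 + 6*sqrt(2)*d^3 - 124*d^2 - 12*sqrt(2)*d + 1008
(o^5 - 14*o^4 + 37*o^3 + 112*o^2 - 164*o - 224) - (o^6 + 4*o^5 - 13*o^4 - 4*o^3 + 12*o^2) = -o^6 - 3*o^5 - o^4 + 41*o^3 + 100*o^2 - 164*o - 224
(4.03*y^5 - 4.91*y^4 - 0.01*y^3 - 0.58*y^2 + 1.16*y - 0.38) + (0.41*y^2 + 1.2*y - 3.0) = 4.03*y^5 - 4.91*y^4 - 0.01*y^3 - 0.17*y^2 + 2.36*y - 3.38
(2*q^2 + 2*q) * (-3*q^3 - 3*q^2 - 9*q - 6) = -6*q^5 - 12*q^4 - 24*q^3 - 30*q^2 - 12*q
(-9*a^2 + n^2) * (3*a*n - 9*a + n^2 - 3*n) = -27*a^3*n + 81*a^3 - 9*a^2*n^2 + 27*a^2*n + 3*a*n^3 - 9*a*n^2 + n^4 - 3*n^3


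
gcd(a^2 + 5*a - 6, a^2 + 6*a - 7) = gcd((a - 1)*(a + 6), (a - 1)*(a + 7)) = a - 1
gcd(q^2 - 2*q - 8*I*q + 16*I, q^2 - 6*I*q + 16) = q - 8*I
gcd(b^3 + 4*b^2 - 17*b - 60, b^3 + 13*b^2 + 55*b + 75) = b^2 + 8*b + 15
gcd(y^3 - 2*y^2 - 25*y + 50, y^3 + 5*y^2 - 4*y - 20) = y^2 + 3*y - 10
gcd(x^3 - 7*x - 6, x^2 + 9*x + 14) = x + 2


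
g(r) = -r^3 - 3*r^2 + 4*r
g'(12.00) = -500.00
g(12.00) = -2112.00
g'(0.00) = 4.00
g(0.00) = 0.00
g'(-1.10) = 6.97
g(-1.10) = -6.70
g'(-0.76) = 6.83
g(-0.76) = -4.33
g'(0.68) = -1.47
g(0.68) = 1.02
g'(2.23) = -24.30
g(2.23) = -17.09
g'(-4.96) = -40.04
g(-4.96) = 28.38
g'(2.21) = -23.91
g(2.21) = -16.61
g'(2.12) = -22.20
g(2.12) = -14.53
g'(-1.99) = 4.06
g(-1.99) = -11.96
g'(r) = -3*r^2 - 6*r + 4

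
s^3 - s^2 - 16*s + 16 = (s - 4)*(s - 1)*(s + 4)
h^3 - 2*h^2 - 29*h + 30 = (h - 6)*(h - 1)*(h + 5)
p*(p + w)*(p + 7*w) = p^3 + 8*p^2*w + 7*p*w^2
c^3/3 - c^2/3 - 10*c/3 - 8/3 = (c/3 + 1/3)*(c - 4)*(c + 2)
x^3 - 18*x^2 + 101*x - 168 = (x - 8)*(x - 7)*(x - 3)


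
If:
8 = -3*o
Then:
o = -8/3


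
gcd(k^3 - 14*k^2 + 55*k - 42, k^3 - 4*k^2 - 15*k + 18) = k^2 - 7*k + 6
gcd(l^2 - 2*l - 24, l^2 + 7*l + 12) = l + 4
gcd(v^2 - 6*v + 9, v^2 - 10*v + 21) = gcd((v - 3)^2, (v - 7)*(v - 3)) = v - 3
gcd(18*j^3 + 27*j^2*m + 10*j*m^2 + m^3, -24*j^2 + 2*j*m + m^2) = 6*j + m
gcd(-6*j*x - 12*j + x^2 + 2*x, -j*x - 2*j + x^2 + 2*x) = x + 2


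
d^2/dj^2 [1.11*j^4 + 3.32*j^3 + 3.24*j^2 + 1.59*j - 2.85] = 13.32*j^2 + 19.92*j + 6.48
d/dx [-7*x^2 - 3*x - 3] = -14*x - 3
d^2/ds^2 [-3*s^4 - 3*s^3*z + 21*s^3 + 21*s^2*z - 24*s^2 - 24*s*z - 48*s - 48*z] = -36*s^2 - 18*s*z + 126*s + 42*z - 48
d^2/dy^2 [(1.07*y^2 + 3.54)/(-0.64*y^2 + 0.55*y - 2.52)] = (4.44089209850063e-16*y^4 - 0.75328*y^3 + 1.654272*y^2 + 7.47648*y - 4.312932)/(0.262144*y^6 - 0.67584*y^5 + 3.677376*y^4 - 5.488615*y^3 + 14.479668*y^2 - 10.47816*y + 16.003008)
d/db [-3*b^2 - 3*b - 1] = -6*b - 3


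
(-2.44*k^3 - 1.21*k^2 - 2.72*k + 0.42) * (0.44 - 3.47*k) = 8.4668*k^4 + 3.1251*k^3 + 8.906*k^2 - 2.6542*k + 0.1848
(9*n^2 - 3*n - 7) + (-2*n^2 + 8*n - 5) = 7*n^2 + 5*n - 12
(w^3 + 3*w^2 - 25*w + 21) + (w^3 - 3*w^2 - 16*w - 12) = 2*w^3 - 41*w + 9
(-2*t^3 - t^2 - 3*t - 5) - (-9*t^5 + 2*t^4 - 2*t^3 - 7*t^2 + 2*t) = 9*t^5 - 2*t^4 + 6*t^2 - 5*t - 5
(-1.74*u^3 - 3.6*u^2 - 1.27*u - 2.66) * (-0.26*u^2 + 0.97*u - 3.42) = 0.4524*u^5 - 0.7518*u^4 + 2.789*u^3 + 11.7717*u^2 + 1.7632*u + 9.0972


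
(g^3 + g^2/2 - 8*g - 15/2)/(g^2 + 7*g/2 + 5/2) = g - 3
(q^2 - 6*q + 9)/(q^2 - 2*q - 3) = (q - 3)/(q + 1)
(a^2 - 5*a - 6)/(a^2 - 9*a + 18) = (a + 1)/(a - 3)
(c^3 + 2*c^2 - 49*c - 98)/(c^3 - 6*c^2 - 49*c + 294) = (c + 2)/(c - 6)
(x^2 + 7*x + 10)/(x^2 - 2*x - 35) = (x + 2)/(x - 7)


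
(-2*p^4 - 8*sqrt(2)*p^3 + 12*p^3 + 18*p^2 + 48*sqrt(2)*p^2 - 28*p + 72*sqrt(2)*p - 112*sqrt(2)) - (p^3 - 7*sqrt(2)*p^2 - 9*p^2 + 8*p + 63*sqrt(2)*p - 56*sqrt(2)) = -2*p^4 - 8*sqrt(2)*p^3 + 11*p^3 + 27*p^2 + 55*sqrt(2)*p^2 - 36*p + 9*sqrt(2)*p - 56*sqrt(2)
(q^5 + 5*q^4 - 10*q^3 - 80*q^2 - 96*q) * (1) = q^5 + 5*q^4 - 10*q^3 - 80*q^2 - 96*q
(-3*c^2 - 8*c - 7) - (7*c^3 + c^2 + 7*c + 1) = -7*c^3 - 4*c^2 - 15*c - 8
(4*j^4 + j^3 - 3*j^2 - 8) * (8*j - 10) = 32*j^5 - 32*j^4 - 34*j^3 + 30*j^2 - 64*j + 80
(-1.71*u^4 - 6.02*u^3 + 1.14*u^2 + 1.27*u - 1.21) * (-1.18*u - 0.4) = 2.0178*u^5 + 7.7876*u^4 + 1.0628*u^3 - 1.9546*u^2 + 0.9198*u + 0.484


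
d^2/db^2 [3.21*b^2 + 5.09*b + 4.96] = 6.42000000000000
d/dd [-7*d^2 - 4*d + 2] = -14*d - 4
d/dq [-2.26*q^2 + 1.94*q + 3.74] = 1.94 - 4.52*q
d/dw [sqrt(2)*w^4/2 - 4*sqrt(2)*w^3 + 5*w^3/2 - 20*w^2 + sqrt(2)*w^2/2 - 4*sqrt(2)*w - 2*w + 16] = 2*sqrt(2)*w^3 - 12*sqrt(2)*w^2 + 15*w^2/2 - 40*w + sqrt(2)*w - 4*sqrt(2) - 2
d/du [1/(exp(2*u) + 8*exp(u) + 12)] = 2*(-exp(u) - 4)*exp(u)/(exp(2*u) + 8*exp(u) + 12)^2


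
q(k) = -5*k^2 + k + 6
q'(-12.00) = 121.00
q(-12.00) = -726.00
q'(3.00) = -29.00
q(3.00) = -36.00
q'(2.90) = -28.00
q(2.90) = -33.15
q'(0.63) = -5.30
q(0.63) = 4.65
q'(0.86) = -7.60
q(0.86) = 3.16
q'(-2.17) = 22.70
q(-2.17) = -19.71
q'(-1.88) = 19.80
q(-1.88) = -13.55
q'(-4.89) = 49.90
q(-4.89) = -118.45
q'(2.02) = -19.20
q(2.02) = -12.38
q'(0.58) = -4.80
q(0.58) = 4.90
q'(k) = 1 - 10*k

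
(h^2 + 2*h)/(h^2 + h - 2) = h/(h - 1)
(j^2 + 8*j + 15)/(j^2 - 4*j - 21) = (j + 5)/(j - 7)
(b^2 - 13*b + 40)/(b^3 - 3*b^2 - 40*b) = (b - 5)/(b*(b + 5))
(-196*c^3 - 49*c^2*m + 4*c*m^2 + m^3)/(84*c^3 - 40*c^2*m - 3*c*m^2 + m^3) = (-28*c^2 - 11*c*m - m^2)/(12*c^2 - 4*c*m - m^2)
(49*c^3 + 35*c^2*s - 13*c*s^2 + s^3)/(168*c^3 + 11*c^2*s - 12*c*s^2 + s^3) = (-7*c^2 - 6*c*s + s^2)/(-24*c^2 - 5*c*s + s^2)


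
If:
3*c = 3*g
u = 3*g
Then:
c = u/3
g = u/3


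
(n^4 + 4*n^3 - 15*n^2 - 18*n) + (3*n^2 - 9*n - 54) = n^4 + 4*n^3 - 12*n^2 - 27*n - 54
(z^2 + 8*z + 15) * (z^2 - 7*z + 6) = z^4 + z^3 - 35*z^2 - 57*z + 90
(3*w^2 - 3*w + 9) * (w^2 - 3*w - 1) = 3*w^4 - 12*w^3 + 15*w^2 - 24*w - 9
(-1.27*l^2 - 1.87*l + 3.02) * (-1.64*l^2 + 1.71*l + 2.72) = 2.0828*l^4 + 0.8951*l^3 - 11.6049*l^2 + 0.0777999999999999*l + 8.2144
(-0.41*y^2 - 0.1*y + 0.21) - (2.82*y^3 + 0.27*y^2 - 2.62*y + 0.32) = -2.82*y^3 - 0.68*y^2 + 2.52*y - 0.11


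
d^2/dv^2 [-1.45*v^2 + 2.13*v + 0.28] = -2.90000000000000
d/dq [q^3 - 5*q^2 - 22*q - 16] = 3*q^2 - 10*q - 22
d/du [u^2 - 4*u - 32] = 2*u - 4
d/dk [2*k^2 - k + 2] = 4*k - 1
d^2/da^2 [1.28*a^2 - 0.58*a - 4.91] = 2.56000000000000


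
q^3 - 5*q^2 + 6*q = q*(q - 3)*(q - 2)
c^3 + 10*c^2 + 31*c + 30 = (c + 2)*(c + 3)*(c + 5)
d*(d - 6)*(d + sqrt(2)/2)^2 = d^4 - 6*d^3 + sqrt(2)*d^3 - 6*sqrt(2)*d^2 + d^2/2 - 3*d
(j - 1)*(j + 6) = j^2 + 5*j - 6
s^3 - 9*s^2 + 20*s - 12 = (s - 6)*(s - 2)*(s - 1)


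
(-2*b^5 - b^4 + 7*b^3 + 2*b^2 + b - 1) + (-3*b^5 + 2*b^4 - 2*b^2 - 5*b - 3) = -5*b^5 + b^4 + 7*b^3 - 4*b - 4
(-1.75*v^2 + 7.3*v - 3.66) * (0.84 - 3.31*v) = 5.7925*v^3 - 25.633*v^2 + 18.2466*v - 3.0744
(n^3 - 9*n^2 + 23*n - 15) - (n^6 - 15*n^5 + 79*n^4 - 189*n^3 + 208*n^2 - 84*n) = -n^6 + 15*n^5 - 79*n^4 + 190*n^3 - 217*n^2 + 107*n - 15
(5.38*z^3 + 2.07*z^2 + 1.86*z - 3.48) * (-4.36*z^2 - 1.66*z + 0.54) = -23.4568*z^5 - 17.956*z^4 - 8.6406*z^3 + 13.203*z^2 + 6.7812*z - 1.8792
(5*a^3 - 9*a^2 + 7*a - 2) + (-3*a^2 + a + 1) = 5*a^3 - 12*a^2 + 8*a - 1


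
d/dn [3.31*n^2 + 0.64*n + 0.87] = 6.62*n + 0.64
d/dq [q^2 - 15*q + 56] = 2*q - 15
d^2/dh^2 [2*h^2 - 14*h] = 4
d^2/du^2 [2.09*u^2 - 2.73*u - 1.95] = 4.18000000000000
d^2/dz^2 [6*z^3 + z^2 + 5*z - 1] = 36*z + 2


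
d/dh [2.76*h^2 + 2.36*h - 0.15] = 5.52*h + 2.36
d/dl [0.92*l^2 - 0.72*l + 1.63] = 1.84*l - 0.72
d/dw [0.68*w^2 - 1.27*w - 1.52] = 1.36*w - 1.27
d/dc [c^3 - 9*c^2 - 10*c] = 3*c^2 - 18*c - 10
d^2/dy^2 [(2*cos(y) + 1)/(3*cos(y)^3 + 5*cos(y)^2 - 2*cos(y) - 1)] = 64*(-762*(1 - cos(y)^2)^2 + 288*sin(y)^6 - 72*cos(y)^7 + 117*cos(y)^6 - 155*cos(y)^5 + 307*cos(y)^3 - 494*cos(y)^2 + 18*cos(y) + 484)/(20*cos(y)^2 + cos(y) + 3*cos(3*y) - 4)^3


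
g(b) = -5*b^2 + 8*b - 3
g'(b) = 8 - 10*b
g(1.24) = -0.77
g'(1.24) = -4.40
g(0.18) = -1.72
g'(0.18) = 6.20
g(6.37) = -154.92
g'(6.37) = -55.70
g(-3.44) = -89.69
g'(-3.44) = 42.40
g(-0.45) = -7.61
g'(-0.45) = 12.50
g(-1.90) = -36.25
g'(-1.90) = 27.00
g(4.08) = -53.59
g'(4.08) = -32.80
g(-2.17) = -43.90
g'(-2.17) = 29.70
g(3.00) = -24.00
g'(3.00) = -22.00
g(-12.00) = -819.00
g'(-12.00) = 128.00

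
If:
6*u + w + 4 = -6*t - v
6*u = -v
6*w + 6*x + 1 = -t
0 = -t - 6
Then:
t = -6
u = -v/6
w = 32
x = -187/6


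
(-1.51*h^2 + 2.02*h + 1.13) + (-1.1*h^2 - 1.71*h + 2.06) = -2.61*h^2 + 0.31*h + 3.19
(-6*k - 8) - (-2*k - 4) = -4*k - 4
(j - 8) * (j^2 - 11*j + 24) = j^3 - 19*j^2 + 112*j - 192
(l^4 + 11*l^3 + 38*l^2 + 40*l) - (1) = l^4 + 11*l^3 + 38*l^2 + 40*l - 1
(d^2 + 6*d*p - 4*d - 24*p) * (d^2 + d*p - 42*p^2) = d^4 + 7*d^3*p - 4*d^3 - 36*d^2*p^2 - 28*d^2*p - 252*d*p^3 + 144*d*p^2 + 1008*p^3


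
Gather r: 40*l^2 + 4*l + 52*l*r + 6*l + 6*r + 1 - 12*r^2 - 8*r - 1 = 40*l^2 + 10*l - 12*r^2 + r*(52*l - 2)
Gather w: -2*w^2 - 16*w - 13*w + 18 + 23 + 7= -2*w^2 - 29*w + 48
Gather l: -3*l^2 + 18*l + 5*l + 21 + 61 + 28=-3*l^2 + 23*l + 110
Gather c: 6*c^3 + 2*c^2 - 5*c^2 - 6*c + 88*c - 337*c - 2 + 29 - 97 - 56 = 6*c^3 - 3*c^2 - 255*c - 126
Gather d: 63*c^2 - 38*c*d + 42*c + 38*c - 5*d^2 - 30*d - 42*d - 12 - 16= 63*c^2 + 80*c - 5*d^2 + d*(-38*c - 72) - 28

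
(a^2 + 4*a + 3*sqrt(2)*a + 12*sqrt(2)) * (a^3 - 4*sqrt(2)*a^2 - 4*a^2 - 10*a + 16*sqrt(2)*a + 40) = a^5 - sqrt(2)*a^4 - 50*a^3 - 14*sqrt(2)*a^2 + 544*a + 480*sqrt(2)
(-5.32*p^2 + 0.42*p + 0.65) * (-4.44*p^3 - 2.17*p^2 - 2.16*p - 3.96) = 23.6208*p^5 + 9.6796*p^4 + 7.6938*p^3 + 18.7495*p^2 - 3.0672*p - 2.574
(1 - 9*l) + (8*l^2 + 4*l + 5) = 8*l^2 - 5*l + 6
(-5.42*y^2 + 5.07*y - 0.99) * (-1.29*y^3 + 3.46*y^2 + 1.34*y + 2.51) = 6.9918*y^5 - 25.2935*y^4 + 11.5565*y^3 - 10.2358*y^2 + 11.3991*y - 2.4849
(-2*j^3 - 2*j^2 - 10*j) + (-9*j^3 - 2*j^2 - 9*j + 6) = -11*j^3 - 4*j^2 - 19*j + 6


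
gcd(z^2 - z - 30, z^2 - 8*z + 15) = 1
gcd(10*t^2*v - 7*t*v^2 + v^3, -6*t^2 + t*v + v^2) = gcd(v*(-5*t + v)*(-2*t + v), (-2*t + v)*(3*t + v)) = 2*t - v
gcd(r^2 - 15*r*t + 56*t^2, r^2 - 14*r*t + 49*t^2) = r - 7*t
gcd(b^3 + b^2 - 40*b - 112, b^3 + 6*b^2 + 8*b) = b + 4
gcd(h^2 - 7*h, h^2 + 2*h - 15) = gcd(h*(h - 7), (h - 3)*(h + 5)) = 1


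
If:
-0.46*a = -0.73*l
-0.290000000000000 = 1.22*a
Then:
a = -0.24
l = -0.15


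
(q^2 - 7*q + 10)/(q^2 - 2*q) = (q - 5)/q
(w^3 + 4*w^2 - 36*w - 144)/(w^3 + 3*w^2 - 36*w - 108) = (w + 4)/(w + 3)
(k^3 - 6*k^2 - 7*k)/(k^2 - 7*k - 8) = k*(k - 7)/(k - 8)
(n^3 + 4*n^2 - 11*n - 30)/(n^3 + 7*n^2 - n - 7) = (n^3 + 4*n^2 - 11*n - 30)/(n^3 + 7*n^2 - n - 7)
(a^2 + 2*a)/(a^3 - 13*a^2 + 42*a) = (a + 2)/(a^2 - 13*a + 42)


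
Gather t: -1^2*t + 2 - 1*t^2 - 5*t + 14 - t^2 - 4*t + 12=-2*t^2 - 10*t + 28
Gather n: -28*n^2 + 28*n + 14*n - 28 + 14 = -28*n^2 + 42*n - 14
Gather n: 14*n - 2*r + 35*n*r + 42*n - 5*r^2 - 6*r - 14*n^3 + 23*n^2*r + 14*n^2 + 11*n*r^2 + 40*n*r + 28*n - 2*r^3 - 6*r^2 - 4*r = -14*n^3 + n^2*(23*r + 14) + n*(11*r^2 + 75*r + 84) - 2*r^3 - 11*r^2 - 12*r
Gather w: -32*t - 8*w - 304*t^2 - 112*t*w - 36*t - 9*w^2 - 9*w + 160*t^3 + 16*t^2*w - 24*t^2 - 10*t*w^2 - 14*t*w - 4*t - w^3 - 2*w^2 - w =160*t^3 - 328*t^2 - 72*t - w^3 + w^2*(-10*t - 11) + w*(16*t^2 - 126*t - 18)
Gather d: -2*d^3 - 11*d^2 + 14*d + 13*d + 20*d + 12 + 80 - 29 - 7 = -2*d^3 - 11*d^2 + 47*d + 56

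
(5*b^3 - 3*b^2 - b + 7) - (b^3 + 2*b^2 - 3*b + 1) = 4*b^3 - 5*b^2 + 2*b + 6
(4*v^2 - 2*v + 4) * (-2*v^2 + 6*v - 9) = -8*v^4 + 28*v^3 - 56*v^2 + 42*v - 36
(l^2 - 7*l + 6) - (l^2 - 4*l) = 6 - 3*l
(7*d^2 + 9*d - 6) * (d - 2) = 7*d^3 - 5*d^2 - 24*d + 12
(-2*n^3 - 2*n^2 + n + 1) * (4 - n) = 2*n^4 - 6*n^3 - 9*n^2 + 3*n + 4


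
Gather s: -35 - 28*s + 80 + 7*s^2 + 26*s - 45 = 7*s^2 - 2*s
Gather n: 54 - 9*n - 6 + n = 48 - 8*n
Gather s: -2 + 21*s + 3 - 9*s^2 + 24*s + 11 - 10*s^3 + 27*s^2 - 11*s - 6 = -10*s^3 + 18*s^2 + 34*s + 6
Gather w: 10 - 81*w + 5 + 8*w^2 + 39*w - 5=8*w^2 - 42*w + 10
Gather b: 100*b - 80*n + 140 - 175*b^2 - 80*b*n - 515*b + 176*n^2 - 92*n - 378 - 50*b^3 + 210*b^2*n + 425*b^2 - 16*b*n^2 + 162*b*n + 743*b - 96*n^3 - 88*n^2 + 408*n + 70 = -50*b^3 + b^2*(210*n + 250) + b*(-16*n^2 + 82*n + 328) - 96*n^3 + 88*n^2 + 236*n - 168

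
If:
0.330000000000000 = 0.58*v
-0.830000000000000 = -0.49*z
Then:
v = 0.57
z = 1.69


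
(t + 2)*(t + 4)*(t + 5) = t^3 + 11*t^2 + 38*t + 40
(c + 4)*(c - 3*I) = c^2 + 4*c - 3*I*c - 12*I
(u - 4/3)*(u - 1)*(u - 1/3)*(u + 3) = u^4 + u^3/3 - 53*u^2/9 + 53*u/9 - 4/3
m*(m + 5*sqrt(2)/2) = m^2 + 5*sqrt(2)*m/2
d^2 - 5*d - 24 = (d - 8)*(d + 3)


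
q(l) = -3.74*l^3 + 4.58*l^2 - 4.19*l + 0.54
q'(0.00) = -4.19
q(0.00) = 0.54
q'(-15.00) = -2666.09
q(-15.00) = 13716.39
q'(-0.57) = -13.06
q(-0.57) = 5.11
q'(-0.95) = -23.02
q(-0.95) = 11.86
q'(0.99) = -6.12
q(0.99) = -2.75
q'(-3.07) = -138.06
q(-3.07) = 164.78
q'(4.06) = -151.95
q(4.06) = -191.27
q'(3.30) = -96.15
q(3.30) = -97.82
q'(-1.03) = -25.53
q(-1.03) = 13.80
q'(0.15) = -3.07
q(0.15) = 0.00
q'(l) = -11.22*l^2 + 9.16*l - 4.19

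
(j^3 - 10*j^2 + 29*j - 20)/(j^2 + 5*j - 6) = (j^2 - 9*j + 20)/(j + 6)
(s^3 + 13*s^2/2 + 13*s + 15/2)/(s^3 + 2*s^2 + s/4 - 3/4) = 2*(2*s^2 + 11*s + 15)/(4*s^2 + 4*s - 3)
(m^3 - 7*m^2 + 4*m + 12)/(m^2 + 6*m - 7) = (m^3 - 7*m^2 + 4*m + 12)/(m^2 + 6*m - 7)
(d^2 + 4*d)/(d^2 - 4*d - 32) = d/(d - 8)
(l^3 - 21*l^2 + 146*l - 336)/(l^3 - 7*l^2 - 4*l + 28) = (l^2 - 14*l + 48)/(l^2 - 4)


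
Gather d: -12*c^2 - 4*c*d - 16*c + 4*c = -12*c^2 - 4*c*d - 12*c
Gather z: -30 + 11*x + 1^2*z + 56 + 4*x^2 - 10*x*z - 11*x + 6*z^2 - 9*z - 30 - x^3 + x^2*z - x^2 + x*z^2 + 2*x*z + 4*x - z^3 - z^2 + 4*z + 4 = -x^3 + 3*x^2 + 4*x - z^3 + z^2*(x + 5) + z*(x^2 - 8*x - 4)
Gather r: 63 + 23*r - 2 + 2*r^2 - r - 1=2*r^2 + 22*r + 60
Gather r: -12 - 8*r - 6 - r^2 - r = -r^2 - 9*r - 18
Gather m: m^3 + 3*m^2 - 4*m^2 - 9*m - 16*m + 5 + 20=m^3 - m^2 - 25*m + 25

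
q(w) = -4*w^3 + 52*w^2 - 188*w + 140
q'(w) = -12*w^2 + 104*w - 188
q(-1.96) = 738.36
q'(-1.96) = -437.94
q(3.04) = -63.33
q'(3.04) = 17.26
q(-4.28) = 2210.81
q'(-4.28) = -852.94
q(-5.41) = 3312.38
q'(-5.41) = -1101.86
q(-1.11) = 418.22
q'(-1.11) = -318.23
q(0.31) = 86.60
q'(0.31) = -156.91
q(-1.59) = 586.46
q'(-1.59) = -383.70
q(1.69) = -48.51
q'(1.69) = -46.51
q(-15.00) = 28160.00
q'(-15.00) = -4448.00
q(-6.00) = 4004.00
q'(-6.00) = -1244.00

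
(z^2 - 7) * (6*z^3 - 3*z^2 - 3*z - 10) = 6*z^5 - 3*z^4 - 45*z^3 + 11*z^2 + 21*z + 70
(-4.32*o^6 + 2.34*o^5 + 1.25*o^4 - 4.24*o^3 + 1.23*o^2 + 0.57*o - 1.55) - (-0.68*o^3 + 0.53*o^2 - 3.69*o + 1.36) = -4.32*o^6 + 2.34*o^5 + 1.25*o^4 - 3.56*o^3 + 0.7*o^2 + 4.26*o - 2.91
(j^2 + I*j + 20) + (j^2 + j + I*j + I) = 2*j^2 + j + 2*I*j + 20 + I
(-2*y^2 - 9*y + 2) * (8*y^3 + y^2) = -16*y^5 - 74*y^4 + 7*y^3 + 2*y^2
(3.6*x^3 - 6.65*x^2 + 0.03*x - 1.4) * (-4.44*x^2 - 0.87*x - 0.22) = -15.984*x^5 + 26.394*x^4 + 4.8603*x^3 + 7.6529*x^2 + 1.2114*x + 0.308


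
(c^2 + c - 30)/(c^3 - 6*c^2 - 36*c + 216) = (c - 5)/(c^2 - 12*c + 36)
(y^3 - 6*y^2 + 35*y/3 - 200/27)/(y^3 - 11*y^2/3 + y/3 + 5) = (9*y^2 - 39*y + 40)/(9*(y^2 - 2*y - 3))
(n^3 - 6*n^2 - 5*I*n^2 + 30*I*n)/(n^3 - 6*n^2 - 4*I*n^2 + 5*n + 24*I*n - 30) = n/(n + I)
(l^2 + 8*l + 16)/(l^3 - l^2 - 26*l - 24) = (l + 4)/(l^2 - 5*l - 6)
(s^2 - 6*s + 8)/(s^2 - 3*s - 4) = (s - 2)/(s + 1)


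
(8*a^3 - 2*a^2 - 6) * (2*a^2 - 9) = 16*a^5 - 4*a^4 - 72*a^3 + 6*a^2 + 54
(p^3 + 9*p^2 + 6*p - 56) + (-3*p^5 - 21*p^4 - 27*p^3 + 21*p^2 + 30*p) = -3*p^5 - 21*p^4 - 26*p^3 + 30*p^2 + 36*p - 56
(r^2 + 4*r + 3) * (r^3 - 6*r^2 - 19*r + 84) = r^5 - 2*r^4 - 40*r^3 - 10*r^2 + 279*r + 252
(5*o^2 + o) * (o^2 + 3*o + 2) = 5*o^4 + 16*o^3 + 13*o^2 + 2*o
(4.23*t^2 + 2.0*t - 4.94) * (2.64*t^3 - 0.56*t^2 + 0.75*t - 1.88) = 11.1672*t^5 + 2.9112*t^4 - 10.9891*t^3 - 3.686*t^2 - 7.465*t + 9.2872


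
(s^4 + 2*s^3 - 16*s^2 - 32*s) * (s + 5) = s^5 + 7*s^4 - 6*s^3 - 112*s^2 - 160*s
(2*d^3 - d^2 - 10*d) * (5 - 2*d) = -4*d^4 + 12*d^3 + 15*d^2 - 50*d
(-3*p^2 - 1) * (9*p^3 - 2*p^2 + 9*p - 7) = -27*p^5 + 6*p^4 - 36*p^3 + 23*p^2 - 9*p + 7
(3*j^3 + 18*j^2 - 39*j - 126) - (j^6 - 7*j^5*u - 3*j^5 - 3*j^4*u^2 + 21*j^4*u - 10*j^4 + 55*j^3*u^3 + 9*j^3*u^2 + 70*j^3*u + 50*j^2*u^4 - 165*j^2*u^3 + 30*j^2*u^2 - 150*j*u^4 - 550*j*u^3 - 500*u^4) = -j^6 + 7*j^5*u + 3*j^5 + 3*j^4*u^2 - 21*j^4*u + 10*j^4 - 55*j^3*u^3 - 9*j^3*u^2 - 70*j^3*u + 3*j^3 - 50*j^2*u^4 + 165*j^2*u^3 - 30*j^2*u^2 + 18*j^2 + 150*j*u^4 + 550*j*u^3 - 39*j + 500*u^4 - 126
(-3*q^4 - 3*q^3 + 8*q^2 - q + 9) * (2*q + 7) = -6*q^5 - 27*q^4 - 5*q^3 + 54*q^2 + 11*q + 63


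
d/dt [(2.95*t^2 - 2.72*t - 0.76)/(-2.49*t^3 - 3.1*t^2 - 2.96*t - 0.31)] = (7.3455*t^4 - 13.5456*t^3 - 22.8412*t^2 - 6.541*t - 1.4064)/(6.2001*t^6 + 15.438*t^5 + 24.3508*t^4 + 19.8958*t^3 + 10.6836*t^2 + 1.8352*t + 0.0961)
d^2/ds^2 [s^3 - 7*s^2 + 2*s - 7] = 6*s - 14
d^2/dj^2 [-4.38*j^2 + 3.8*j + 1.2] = -8.76000000000000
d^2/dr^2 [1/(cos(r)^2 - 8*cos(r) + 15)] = 2*(-2*sin(r)^4 + 3*sin(r)^2 - 75*cos(r) + 3*cos(3*r) + 48)/((cos(r) - 5)^3*(cos(r) - 3)^3)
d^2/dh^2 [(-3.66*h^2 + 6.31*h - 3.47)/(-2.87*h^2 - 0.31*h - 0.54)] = (-110.462282*h^3 + 137.45865*h^2 + 77.198982*h - 5.841578)/(23.639903*h^6 + 7.660317*h^5 + 14.171199*h^4 + 2.912419*h^3 + 2.666358*h^2 + 0.271188*h + 0.157464)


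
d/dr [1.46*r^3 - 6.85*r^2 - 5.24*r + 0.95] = 4.38*r^2 - 13.7*r - 5.24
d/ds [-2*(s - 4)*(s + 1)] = 6 - 4*s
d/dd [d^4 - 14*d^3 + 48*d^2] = 2*d*(2*d^2 - 21*d + 48)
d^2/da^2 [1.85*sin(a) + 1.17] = -1.85*sin(a)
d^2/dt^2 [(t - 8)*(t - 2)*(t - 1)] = 6*t - 22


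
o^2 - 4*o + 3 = (o - 3)*(o - 1)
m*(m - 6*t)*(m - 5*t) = m^3 - 11*m^2*t + 30*m*t^2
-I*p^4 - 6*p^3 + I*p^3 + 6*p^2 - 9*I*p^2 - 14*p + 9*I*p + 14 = (p - 7*I)*(p - I)*(p + 2*I)*(-I*p + I)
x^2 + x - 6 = (x - 2)*(x + 3)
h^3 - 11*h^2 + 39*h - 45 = (h - 5)*(h - 3)^2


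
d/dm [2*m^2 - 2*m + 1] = 4*m - 2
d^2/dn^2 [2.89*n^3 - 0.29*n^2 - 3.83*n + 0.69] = 17.34*n - 0.58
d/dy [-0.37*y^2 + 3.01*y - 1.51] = 3.01 - 0.74*y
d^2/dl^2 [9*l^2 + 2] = 18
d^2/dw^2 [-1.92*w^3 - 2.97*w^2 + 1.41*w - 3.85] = -11.52*w - 5.94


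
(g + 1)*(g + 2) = g^2 + 3*g + 2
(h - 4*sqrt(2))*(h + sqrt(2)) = h^2 - 3*sqrt(2)*h - 8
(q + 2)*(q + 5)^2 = q^3 + 12*q^2 + 45*q + 50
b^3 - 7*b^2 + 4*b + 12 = (b - 6)*(b - 2)*(b + 1)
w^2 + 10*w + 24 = (w + 4)*(w + 6)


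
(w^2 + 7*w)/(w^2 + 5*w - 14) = w/(w - 2)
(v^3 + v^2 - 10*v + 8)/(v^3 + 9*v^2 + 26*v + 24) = (v^2 - 3*v + 2)/(v^2 + 5*v + 6)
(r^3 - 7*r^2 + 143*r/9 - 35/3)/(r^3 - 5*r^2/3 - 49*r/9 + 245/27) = 3*(r - 3)/(3*r + 7)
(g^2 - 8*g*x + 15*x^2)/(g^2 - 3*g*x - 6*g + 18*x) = (g - 5*x)/(g - 6)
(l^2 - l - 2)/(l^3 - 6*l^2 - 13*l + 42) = (l + 1)/(l^2 - 4*l - 21)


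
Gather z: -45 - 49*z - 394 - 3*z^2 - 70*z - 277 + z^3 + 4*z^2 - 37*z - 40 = z^3 + z^2 - 156*z - 756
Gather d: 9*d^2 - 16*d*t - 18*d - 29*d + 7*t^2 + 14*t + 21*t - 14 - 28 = 9*d^2 + d*(-16*t - 47) + 7*t^2 + 35*t - 42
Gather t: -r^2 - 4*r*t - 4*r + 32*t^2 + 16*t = -r^2 - 4*r + 32*t^2 + t*(16 - 4*r)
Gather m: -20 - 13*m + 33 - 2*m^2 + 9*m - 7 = -2*m^2 - 4*m + 6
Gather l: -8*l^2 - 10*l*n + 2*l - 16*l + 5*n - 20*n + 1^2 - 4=-8*l^2 + l*(-10*n - 14) - 15*n - 3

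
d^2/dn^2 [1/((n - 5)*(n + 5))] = 2*(3*n^2 + 25)/(n^6 - 75*n^4 + 1875*n^2 - 15625)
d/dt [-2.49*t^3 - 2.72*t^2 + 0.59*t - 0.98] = -7.47*t^2 - 5.44*t + 0.59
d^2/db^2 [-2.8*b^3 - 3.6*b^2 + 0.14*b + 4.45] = -16.8*b - 7.2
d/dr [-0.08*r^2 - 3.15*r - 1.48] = -0.16*r - 3.15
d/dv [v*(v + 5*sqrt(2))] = 2*v + 5*sqrt(2)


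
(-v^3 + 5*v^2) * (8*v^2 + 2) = -8*v^5 + 40*v^4 - 2*v^3 + 10*v^2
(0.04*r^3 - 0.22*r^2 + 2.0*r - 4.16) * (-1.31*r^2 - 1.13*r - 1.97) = -0.0524*r^5 + 0.243*r^4 - 2.4502*r^3 + 3.623*r^2 + 0.7608*r + 8.1952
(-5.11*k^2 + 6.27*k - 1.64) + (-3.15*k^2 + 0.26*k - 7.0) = -8.26*k^2 + 6.53*k - 8.64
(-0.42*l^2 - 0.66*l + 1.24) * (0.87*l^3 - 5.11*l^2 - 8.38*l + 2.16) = -0.3654*l^5 + 1.572*l^4 + 7.971*l^3 - 1.7128*l^2 - 11.8168*l + 2.6784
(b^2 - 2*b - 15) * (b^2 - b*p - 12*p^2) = b^4 - b^3*p - 2*b^3 - 12*b^2*p^2 + 2*b^2*p - 15*b^2 + 24*b*p^2 + 15*b*p + 180*p^2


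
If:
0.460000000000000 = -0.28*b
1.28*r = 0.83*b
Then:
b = -1.64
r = -1.07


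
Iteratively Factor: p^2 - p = (p - 1)*(p)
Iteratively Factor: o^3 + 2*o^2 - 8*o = (o - 2)*(o^2 + 4*o) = (o - 2)*(o + 4)*(o)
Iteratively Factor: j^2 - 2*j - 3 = (j + 1)*(j - 3)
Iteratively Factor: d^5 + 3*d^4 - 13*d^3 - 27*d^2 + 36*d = (d)*(d^4 + 3*d^3 - 13*d^2 - 27*d + 36) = d*(d - 1)*(d^3 + 4*d^2 - 9*d - 36) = d*(d - 3)*(d - 1)*(d^2 + 7*d + 12) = d*(d - 3)*(d - 1)*(d + 4)*(d + 3)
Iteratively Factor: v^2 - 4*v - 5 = (v + 1)*(v - 5)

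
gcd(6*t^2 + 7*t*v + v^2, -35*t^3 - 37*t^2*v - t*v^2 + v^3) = t + v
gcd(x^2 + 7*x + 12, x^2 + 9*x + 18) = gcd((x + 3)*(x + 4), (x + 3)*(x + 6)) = x + 3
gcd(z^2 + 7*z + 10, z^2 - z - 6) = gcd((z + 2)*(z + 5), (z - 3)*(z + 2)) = z + 2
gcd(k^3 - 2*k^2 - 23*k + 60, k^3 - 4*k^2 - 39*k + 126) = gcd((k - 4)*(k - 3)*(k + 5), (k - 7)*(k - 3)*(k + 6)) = k - 3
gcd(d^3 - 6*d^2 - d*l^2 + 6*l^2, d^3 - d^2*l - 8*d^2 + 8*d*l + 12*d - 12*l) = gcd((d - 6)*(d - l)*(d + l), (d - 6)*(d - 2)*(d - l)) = d^2 - d*l - 6*d + 6*l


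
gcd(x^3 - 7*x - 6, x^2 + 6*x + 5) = x + 1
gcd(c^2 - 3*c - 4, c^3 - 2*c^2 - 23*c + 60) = c - 4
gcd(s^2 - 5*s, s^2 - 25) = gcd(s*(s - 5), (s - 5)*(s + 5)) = s - 5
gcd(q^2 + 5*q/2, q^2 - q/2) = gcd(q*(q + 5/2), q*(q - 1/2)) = q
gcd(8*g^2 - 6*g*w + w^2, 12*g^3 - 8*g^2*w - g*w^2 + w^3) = -2*g + w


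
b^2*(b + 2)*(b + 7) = b^4 + 9*b^3 + 14*b^2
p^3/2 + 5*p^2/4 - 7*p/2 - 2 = (p/2 + 1/4)*(p - 2)*(p + 4)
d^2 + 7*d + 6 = (d + 1)*(d + 6)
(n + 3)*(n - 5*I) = n^2 + 3*n - 5*I*n - 15*I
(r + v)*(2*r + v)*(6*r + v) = 12*r^3 + 20*r^2*v + 9*r*v^2 + v^3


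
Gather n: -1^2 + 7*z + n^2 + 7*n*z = n^2 + 7*n*z + 7*z - 1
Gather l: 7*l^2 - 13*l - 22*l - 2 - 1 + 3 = 7*l^2 - 35*l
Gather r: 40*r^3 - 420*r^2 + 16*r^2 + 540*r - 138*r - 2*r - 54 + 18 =40*r^3 - 404*r^2 + 400*r - 36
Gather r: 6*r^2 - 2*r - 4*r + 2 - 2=6*r^2 - 6*r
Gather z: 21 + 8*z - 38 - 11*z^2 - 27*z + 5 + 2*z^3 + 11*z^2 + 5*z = 2*z^3 - 14*z - 12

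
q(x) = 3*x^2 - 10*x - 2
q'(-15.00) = -100.00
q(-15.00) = 823.00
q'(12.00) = 62.00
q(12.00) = 310.00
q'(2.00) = 2.00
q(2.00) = -10.00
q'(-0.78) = -14.68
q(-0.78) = 7.63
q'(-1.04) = -16.24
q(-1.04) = 11.64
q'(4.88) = 19.28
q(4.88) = 20.64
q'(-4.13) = -34.78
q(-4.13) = 90.47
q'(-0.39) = -12.34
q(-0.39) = 2.36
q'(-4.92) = -39.52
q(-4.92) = 119.82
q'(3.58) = 11.48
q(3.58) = 0.65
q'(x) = 6*x - 10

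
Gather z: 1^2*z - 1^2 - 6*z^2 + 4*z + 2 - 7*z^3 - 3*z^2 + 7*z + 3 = -7*z^3 - 9*z^2 + 12*z + 4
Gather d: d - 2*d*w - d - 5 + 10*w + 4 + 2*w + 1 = -2*d*w + 12*w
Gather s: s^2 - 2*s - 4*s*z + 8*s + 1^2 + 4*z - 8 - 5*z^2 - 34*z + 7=s^2 + s*(6 - 4*z) - 5*z^2 - 30*z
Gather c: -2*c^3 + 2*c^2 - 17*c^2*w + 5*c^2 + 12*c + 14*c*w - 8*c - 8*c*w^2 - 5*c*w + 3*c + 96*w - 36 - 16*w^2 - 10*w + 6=-2*c^3 + c^2*(7 - 17*w) + c*(-8*w^2 + 9*w + 7) - 16*w^2 + 86*w - 30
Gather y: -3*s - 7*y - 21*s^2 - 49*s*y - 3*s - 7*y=-21*s^2 - 6*s + y*(-49*s - 14)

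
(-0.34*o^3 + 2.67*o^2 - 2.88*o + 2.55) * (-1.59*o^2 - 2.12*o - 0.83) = 0.5406*o^5 - 3.5245*o^4 - 0.798999999999999*o^3 - 0.165*o^2 - 3.0156*o - 2.1165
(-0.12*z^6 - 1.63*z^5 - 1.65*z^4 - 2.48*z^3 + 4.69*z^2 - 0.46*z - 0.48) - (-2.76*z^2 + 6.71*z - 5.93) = -0.12*z^6 - 1.63*z^5 - 1.65*z^4 - 2.48*z^3 + 7.45*z^2 - 7.17*z + 5.45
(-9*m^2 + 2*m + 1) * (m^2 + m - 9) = -9*m^4 - 7*m^3 + 84*m^2 - 17*m - 9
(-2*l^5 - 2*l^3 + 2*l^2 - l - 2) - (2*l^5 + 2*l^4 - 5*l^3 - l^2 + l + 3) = -4*l^5 - 2*l^4 + 3*l^3 + 3*l^2 - 2*l - 5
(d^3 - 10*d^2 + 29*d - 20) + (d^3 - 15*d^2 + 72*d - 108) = 2*d^3 - 25*d^2 + 101*d - 128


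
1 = 1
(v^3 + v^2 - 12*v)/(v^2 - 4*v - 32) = v*(v - 3)/(v - 8)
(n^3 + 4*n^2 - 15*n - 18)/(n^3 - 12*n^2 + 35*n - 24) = (n^2 + 7*n + 6)/(n^2 - 9*n + 8)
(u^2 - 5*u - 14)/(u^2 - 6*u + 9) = (u^2 - 5*u - 14)/(u^2 - 6*u + 9)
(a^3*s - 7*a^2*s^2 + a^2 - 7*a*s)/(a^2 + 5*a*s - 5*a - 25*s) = a*(a^2*s - 7*a*s^2 + a - 7*s)/(a^2 + 5*a*s - 5*a - 25*s)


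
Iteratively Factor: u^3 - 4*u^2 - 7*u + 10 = (u - 1)*(u^2 - 3*u - 10) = (u - 1)*(u + 2)*(u - 5)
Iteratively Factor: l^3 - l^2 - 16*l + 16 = (l + 4)*(l^2 - 5*l + 4) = (l - 1)*(l + 4)*(l - 4)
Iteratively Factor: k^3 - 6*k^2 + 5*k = (k - 5)*(k^2 - k) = (k - 5)*(k - 1)*(k)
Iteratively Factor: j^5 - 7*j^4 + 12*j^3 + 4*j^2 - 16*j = (j - 2)*(j^4 - 5*j^3 + 2*j^2 + 8*j) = (j - 2)^2*(j^3 - 3*j^2 - 4*j) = (j - 2)^2*(j + 1)*(j^2 - 4*j) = (j - 4)*(j - 2)^2*(j + 1)*(j)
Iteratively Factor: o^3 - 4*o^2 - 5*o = (o)*(o^2 - 4*o - 5) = o*(o + 1)*(o - 5)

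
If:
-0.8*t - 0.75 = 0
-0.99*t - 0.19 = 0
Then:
No Solution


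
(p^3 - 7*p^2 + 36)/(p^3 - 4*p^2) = (p^3 - 7*p^2 + 36)/(p^2*(p - 4))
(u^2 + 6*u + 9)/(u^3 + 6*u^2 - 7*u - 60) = (u^2 + 6*u + 9)/(u^3 + 6*u^2 - 7*u - 60)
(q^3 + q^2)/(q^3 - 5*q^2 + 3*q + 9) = q^2/(q^2 - 6*q + 9)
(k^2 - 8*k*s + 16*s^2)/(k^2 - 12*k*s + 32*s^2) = (-k + 4*s)/(-k + 8*s)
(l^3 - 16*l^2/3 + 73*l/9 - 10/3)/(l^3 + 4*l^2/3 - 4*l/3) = (l^2 - 14*l/3 + 5)/(l*(l + 2))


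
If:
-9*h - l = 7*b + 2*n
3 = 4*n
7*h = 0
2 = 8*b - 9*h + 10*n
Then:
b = -11/16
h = 0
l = 53/16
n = 3/4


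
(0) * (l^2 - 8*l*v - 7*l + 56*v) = 0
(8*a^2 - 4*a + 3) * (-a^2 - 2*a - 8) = -8*a^4 - 12*a^3 - 59*a^2 + 26*a - 24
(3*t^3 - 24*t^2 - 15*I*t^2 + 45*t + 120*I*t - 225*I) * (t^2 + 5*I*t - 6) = 3*t^5 - 24*t^4 + 102*t^3 - 456*t^2 + 90*I*t^2 + 855*t - 720*I*t + 1350*I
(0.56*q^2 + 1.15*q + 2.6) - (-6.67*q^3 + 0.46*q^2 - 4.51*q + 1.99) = 6.67*q^3 + 0.1*q^2 + 5.66*q + 0.61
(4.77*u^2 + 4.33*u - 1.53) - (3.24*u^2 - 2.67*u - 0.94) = 1.53*u^2 + 7.0*u - 0.59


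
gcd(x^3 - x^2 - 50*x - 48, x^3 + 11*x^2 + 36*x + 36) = x + 6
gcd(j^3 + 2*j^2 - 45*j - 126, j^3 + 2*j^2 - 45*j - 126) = j^3 + 2*j^2 - 45*j - 126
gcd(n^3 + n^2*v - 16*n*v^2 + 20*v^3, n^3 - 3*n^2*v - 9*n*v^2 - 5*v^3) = 1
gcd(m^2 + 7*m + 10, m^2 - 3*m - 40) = m + 5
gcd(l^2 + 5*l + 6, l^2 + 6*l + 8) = l + 2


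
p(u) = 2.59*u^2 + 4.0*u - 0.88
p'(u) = 5.18*u + 4.0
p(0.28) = 0.44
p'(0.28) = 5.45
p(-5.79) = 62.79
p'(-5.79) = -25.99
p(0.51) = 1.83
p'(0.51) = 6.64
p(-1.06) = -2.21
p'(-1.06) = -1.49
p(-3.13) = 11.97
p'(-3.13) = -12.21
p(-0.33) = -1.92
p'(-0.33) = 2.29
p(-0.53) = -2.27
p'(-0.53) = 1.25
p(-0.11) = -1.29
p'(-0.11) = 3.43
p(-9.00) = 172.91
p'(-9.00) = -42.62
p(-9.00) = 172.91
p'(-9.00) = -42.62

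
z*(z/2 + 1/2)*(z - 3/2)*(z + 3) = z^4/2 + 5*z^3/4 - 3*z^2/2 - 9*z/4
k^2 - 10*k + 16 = (k - 8)*(k - 2)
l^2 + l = l*(l + 1)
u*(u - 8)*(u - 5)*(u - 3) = u^4 - 16*u^3 + 79*u^2 - 120*u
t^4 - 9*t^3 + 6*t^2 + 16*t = t*(t - 8)*(t - 2)*(t + 1)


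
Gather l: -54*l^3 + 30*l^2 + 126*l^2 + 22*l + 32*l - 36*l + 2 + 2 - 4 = -54*l^3 + 156*l^2 + 18*l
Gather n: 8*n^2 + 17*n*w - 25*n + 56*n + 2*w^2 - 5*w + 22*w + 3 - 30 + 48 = 8*n^2 + n*(17*w + 31) + 2*w^2 + 17*w + 21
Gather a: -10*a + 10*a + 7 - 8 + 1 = 0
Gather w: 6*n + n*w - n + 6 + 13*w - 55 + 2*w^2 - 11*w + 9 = 5*n + 2*w^2 + w*(n + 2) - 40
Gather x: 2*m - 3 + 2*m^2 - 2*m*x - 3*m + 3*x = 2*m^2 - m + x*(3 - 2*m) - 3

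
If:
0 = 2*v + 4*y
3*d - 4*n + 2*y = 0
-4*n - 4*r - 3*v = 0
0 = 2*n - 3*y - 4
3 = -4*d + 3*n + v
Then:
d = -16/17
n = -35/17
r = -2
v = 92/17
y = -46/17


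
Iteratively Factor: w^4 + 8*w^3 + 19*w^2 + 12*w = (w + 1)*(w^3 + 7*w^2 + 12*w) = (w + 1)*(w + 3)*(w^2 + 4*w) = w*(w + 1)*(w + 3)*(w + 4)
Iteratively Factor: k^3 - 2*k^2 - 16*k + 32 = (k - 4)*(k^2 + 2*k - 8) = (k - 4)*(k + 4)*(k - 2)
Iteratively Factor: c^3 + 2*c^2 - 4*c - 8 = (c + 2)*(c^2 - 4) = (c - 2)*(c + 2)*(c + 2)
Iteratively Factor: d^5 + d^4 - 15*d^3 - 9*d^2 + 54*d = (d + 3)*(d^4 - 2*d^3 - 9*d^2 + 18*d) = d*(d + 3)*(d^3 - 2*d^2 - 9*d + 18) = d*(d - 2)*(d + 3)*(d^2 - 9) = d*(d - 2)*(d + 3)^2*(d - 3)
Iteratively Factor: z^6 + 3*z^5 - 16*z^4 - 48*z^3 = (z - 4)*(z^5 + 7*z^4 + 12*z^3) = z*(z - 4)*(z^4 + 7*z^3 + 12*z^2) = z^2*(z - 4)*(z^3 + 7*z^2 + 12*z) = z^2*(z - 4)*(z + 3)*(z^2 + 4*z) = z^2*(z - 4)*(z + 3)*(z + 4)*(z)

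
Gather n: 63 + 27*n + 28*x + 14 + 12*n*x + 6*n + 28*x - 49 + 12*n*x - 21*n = n*(24*x + 12) + 56*x + 28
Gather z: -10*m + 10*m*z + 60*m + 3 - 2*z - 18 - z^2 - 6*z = 50*m - z^2 + z*(10*m - 8) - 15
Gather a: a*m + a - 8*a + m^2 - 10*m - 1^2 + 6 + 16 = a*(m - 7) + m^2 - 10*m + 21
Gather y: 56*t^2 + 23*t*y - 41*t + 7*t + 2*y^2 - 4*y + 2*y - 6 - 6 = 56*t^2 - 34*t + 2*y^2 + y*(23*t - 2) - 12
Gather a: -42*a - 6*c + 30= -42*a - 6*c + 30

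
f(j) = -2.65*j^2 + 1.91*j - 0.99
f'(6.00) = -29.89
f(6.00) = -84.93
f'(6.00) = -29.89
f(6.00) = -84.93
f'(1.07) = -3.76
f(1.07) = -1.98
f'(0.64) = -1.48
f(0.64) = -0.85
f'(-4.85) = 27.62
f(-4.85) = -72.59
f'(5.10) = -25.12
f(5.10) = -60.18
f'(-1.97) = 12.35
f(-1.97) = -15.04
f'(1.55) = -6.30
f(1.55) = -4.40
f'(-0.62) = 5.20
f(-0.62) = -3.19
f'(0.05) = 1.64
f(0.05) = -0.90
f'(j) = 1.91 - 5.3*j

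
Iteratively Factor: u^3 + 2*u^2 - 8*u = (u)*(u^2 + 2*u - 8) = u*(u - 2)*(u + 4)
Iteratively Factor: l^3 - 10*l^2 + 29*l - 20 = (l - 1)*(l^2 - 9*l + 20) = (l - 5)*(l - 1)*(l - 4)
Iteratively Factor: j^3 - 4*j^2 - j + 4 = (j + 1)*(j^2 - 5*j + 4) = (j - 1)*(j + 1)*(j - 4)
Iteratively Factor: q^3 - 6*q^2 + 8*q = (q)*(q^2 - 6*q + 8) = q*(q - 2)*(q - 4)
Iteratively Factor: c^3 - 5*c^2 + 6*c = (c - 2)*(c^2 - 3*c) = c*(c - 2)*(c - 3)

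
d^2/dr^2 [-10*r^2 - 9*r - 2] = -20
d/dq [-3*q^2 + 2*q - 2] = 2 - 6*q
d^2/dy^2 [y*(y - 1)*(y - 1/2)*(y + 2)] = 12*y^2 + 3*y - 5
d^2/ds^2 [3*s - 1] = 0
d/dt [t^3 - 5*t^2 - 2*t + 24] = 3*t^2 - 10*t - 2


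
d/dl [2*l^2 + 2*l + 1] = 4*l + 2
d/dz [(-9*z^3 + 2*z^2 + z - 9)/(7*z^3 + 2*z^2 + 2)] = (-32*z^4 - 14*z^3 + 133*z^2 + 44*z + 2)/(49*z^6 + 28*z^5 + 4*z^4 + 28*z^3 + 8*z^2 + 4)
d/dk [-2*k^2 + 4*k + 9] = 4 - 4*k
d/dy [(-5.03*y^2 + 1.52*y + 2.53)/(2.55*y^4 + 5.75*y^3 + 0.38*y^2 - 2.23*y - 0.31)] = (25.653*y^5 + 17.2945*y^4 - 43.286*y^3 - 33.0032*y^2 + 1.1958*y + 5.1707)/(6.5025*y^8 + 29.325*y^7 + 35.0005*y^6 - 7.003*y^5 - 27.0816*y^4 - 5.2598*y^3 + 4.7373*y^2 + 1.3826*y + 0.0961)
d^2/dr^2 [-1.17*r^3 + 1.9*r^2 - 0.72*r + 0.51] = 3.8 - 7.02*r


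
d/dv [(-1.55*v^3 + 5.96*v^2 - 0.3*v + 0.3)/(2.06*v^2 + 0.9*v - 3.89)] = (-3.193*v^4 - 2.79*v^3 + 24.0705*v^2 - 47.6048*v + 0.897)/(4.2436*v^4 + 3.708*v^3 - 15.2168*v^2 - 7.002*v + 15.1321)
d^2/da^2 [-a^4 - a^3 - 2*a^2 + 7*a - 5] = -12*a^2 - 6*a - 4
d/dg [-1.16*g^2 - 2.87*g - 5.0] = -2.32*g - 2.87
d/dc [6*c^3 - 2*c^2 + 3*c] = 18*c^2 - 4*c + 3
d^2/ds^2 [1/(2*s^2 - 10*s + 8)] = (-s^2 + 5*s + (2*s - 5)^2 - 4)/(s^2 - 5*s + 4)^3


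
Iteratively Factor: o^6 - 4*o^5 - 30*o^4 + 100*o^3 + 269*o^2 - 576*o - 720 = (o + 1)*(o^5 - 5*o^4 - 25*o^3 + 125*o^2 + 144*o - 720) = (o - 3)*(o + 1)*(o^4 - 2*o^3 - 31*o^2 + 32*o + 240) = (o - 3)*(o + 1)*(o + 4)*(o^3 - 6*o^2 - 7*o + 60) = (o - 3)*(o + 1)*(o + 3)*(o + 4)*(o^2 - 9*o + 20) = (o - 5)*(o - 3)*(o + 1)*(o + 3)*(o + 4)*(o - 4)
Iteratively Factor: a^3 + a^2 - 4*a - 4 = (a + 2)*(a^2 - a - 2) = (a - 2)*(a + 2)*(a + 1)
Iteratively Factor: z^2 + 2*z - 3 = (z - 1)*(z + 3)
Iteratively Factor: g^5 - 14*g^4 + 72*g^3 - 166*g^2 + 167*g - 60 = (g - 1)*(g^4 - 13*g^3 + 59*g^2 - 107*g + 60) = (g - 1)^2*(g^3 - 12*g^2 + 47*g - 60) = (g - 4)*(g - 1)^2*(g^2 - 8*g + 15) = (g - 4)*(g - 3)*(g - 1)^2*(g - 5)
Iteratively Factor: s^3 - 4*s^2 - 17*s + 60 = (s + 4)*(s^2 - 8*s + 15) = (s - 3)*(s + 4)*(s - 5)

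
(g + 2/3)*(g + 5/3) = g^2 + 7*g/3 + 10/9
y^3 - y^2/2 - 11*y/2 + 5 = (y - 2)*(y - 1)*(y + 5/2)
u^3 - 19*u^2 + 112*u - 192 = (u - 8)^2*(u - 3)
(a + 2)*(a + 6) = a^2 + 8*a + 12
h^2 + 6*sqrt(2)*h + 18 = (h + 3*sqrt(2))^2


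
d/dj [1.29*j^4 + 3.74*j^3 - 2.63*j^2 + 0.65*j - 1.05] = 5.16*j^3 + 11.22*j^2 - 5.26*j + 0.65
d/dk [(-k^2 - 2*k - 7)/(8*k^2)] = (k + 7)/(4*k^3)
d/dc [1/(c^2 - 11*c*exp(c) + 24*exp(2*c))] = (11*c*exp(c) - 2*c - 48*exp(2*c) + 11*exp(c))/(c^2 - 11*c*exp(c) + 24*exp(2*c))^2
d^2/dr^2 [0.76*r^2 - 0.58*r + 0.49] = 1.52000000000000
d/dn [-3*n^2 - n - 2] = -6*n - 1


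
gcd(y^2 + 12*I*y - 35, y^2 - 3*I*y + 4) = 1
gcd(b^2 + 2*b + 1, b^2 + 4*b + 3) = b + 1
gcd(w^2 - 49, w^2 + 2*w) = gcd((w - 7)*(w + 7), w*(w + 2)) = 1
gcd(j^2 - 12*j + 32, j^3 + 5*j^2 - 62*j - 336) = j - 8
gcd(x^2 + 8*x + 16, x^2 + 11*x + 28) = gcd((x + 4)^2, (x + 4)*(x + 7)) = x + 4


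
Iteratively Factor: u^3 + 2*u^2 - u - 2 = (u + 1)*(u^2 + u - 2) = (u + 1)*(u + 2)*(u - 1)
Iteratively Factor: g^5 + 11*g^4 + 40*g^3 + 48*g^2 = (g)*(g^4 + 11*g^3 + 40*g^2 + 48*g) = g*(g + 4)*(g^3 + 7*g^2 + 12*g) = g*(g + 3)*(g + 4)*(g^2 + 4*g) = g^2*(g + 3)*(g + 4)*(g + 4)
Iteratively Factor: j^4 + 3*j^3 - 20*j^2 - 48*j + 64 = (j + 4)*(j^3 - j^2 - 16*j + 16) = (j + 4)^2*(j^2 - 5*j + 4) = (j - 4)*(j + 4)^2*(j - 1)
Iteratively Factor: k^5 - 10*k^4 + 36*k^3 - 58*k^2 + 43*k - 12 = (k - 1)*(k^4 - 9*k^3 + 27*k^2 - 31*k + 12) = (k - 3)*(k - 1)*(k^3 - 6*k^2 + 9*k - 4) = (k - 3)*(k - 1)^2*(k^2 - 5*k + 4) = (k - 3)*(k - 1)^3*(k - 4)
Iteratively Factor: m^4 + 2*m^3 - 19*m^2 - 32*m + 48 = (m - 4)*(m^3 + 6*m^2 + 5*m - 12) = (m - 4)*(m + 3)*(m^2 + 3*m - 4) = (m - 4)*(m - 1)*(m + 3)*(m + 4)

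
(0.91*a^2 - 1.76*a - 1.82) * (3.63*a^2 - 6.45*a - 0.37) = 3.3033*a^4 - 12.2583*a^3 + 4.4087*a^2 + 12.3902*a + 0.6734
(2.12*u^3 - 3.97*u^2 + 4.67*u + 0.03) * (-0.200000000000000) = -0.424*u^3 + 0.794*u^2 - 0.934*u - 0.006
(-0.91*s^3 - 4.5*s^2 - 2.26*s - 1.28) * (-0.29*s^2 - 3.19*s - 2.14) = 0.2639*s^5 + 4.2079*s^4 + 16.9578*s^3 + 17.2106*s^2 + 8.9196*s + 2.7392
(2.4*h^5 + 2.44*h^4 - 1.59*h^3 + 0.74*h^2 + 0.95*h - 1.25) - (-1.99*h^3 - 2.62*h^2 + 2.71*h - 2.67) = 2.4*h^5 + 2.44*h^4 + 0.4*h^3 + 3.36*h^2 - 1.76*h + 1.42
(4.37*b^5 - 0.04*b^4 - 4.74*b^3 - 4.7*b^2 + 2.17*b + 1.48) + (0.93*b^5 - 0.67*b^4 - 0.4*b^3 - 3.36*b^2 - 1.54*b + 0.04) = 5.3*b^5 - 0.71*b^4 - 5.14*b^3 - 8.06*b^2 + 0.63*b + 1.52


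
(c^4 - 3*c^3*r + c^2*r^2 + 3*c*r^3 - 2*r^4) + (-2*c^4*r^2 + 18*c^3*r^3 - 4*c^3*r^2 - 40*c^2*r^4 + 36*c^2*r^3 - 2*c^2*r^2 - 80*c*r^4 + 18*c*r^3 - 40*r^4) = -2*c^4*r^2 + c^4 + 18*c^3*r^3 - 4*c^3*r^2 - 3*c^3*r - 40*c^2*r^4 + 36*c^2*r^3 - c^2*r^2 - 80*c*r^4 + 21*c*r^3 - 42*r^4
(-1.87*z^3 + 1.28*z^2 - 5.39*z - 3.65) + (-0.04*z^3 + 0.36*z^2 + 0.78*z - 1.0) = -1.91*z^3 + 1.64*z^2 - 4.61*z - 4.65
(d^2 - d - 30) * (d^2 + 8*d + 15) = d^4 + 7*d^3 - 23*d^2 - 255*d - 450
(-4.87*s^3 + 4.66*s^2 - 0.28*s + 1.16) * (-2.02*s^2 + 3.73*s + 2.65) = 9.8374*s^5 - 27.5783*s^4 + 5.0419*s^3 + 8.9614*s^2 + 3.5848*s + 3.074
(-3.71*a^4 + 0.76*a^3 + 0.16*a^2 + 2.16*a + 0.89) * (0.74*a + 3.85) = -2.7454*a^5 - 13.7211*a^4 + 3.0444*a^3 + 2.2144*a^2 + 8.9746*a + 3.4265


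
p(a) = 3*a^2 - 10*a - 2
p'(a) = 6*a - 10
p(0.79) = -8.03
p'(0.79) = -5.26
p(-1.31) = 16.25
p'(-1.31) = -17.86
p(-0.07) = -1.29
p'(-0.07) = -10.42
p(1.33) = -9.99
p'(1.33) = -2.02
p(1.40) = -10.12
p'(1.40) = -1.60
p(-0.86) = 8.82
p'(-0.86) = -15.16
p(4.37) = 11.59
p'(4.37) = 16.22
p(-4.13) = 90.47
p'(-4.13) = -34.78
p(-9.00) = 331.00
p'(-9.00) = -64.00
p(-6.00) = 166.00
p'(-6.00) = -46.00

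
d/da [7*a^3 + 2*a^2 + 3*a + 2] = 21*a^2 + 4*a + 3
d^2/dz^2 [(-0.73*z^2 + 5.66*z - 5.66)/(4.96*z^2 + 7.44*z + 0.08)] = (332.367616*z^3 - 833.732352*z^2 - 1266.680832*z - 628.857984)/(122.023936*z^6 + 549.107712*z^5 + 829.565952*z^4 + 429.543936*z^3 + 13.380096*z^2 + 0.142848*z + 0.000512)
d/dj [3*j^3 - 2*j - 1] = 9*j^2 - 2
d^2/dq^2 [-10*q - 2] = 0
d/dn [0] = 0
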